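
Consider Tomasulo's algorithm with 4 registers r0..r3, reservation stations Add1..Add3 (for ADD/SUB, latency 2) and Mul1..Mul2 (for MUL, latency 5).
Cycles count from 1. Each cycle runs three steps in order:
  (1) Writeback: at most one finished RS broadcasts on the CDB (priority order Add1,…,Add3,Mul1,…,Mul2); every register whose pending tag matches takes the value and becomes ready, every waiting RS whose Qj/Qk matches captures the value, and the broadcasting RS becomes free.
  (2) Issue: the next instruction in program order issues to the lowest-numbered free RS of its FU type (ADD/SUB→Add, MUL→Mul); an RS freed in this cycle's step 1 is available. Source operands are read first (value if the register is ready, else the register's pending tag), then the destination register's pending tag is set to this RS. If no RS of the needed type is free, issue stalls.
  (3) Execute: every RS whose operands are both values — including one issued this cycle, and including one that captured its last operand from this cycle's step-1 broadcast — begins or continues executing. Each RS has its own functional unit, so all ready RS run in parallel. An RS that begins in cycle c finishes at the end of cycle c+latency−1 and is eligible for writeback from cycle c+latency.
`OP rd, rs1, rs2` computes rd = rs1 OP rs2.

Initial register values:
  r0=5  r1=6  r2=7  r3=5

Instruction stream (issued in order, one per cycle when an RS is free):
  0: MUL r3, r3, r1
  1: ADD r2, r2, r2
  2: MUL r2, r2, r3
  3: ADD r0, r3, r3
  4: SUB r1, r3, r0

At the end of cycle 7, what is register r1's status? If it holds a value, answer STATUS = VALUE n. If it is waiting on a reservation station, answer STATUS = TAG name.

  c1: issue MUL r3<-Mul1  regs: r0:5,r1:6,r2:7,r3:Mul1
  c2: issue ADD r2<-Add1  regs: r0:5,r1:6,r2:Add1,r3:Mul1
  c3: issue MUL r2<-Mul2  regs: r0:5,r1:6,r2:Mul2,r3:Mul1
  c4: CDB Add1=14; issue ADD r0<-Add1  regs: r0:Add1,r1:6,r2:Mul2,r3:Mul1
  c5: issue SUB r1<-Add2  regs: r0:Add1,r1:Add2,r2:Mul2,r3:Mul1
  c6: CDB Mul1=30  regs: r0:Add1,r1:Add2,r2:Mul2,r3:30
  c7: -  regs: r0:Add1,r1:Add2,r2:Mul2,r3:30

STATUS = TAG Add2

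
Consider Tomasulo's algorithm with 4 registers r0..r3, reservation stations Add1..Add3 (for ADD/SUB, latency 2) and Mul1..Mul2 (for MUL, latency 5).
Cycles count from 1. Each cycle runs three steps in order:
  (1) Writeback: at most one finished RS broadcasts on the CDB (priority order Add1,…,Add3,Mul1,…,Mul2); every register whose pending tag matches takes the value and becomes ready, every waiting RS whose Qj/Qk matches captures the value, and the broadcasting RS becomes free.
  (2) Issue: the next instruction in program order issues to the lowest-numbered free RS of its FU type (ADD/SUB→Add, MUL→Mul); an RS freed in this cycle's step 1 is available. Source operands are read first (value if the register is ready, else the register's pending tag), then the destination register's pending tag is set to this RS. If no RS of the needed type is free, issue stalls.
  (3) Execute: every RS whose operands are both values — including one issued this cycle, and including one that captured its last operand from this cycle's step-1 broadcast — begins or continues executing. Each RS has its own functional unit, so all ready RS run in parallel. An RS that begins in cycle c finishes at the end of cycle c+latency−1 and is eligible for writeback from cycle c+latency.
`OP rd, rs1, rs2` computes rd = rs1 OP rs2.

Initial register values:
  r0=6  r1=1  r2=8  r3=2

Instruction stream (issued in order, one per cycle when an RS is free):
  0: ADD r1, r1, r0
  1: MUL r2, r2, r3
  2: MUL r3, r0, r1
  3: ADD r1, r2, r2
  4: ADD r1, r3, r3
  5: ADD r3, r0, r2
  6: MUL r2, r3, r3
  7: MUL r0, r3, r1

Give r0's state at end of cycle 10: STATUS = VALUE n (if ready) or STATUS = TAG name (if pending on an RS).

STATUS = TAG Mul2

cycle 1: issue ADD r1<-Add1 // r0:6,r1:Add1,r2:8,r3:2
cycle 2: issue MUL r2<-Mul1 // r0:6,r1:Add1,r2:Mul1,r3:2
cycle 3: CDB Add1=7; issue MUL r3<-Mul2 // r0:6,r1:7,r2:Mul1,r3:Mul2
cycle 4: issue ADD r1<-Add1 // r0:6,r1:Add1,r2:Mul1,r3:Mul2
cycle 5: issue ADD r1<-Add2 // r0:6,r1:Add2,r2:Mul1,r3:Mul2
cycle 6: issue ADD r3<-Add3 // r0:6,r1:Add2,r2:Mul1,r3:Add3
cycle 7: CDB Mul1=16; issue MUL r2<-Mul1 // r0:6,r1:Add2,r2:Mul1,r3:Add3
cycle 8: CDB Mul2=42; issue MUL r0<-Mul2 // r0:Mul2,r1:Add2,r2:Mul1,r3:Add3
cycle 9: CDB Add1=32 // r0:Mul2,r1:Add2,r2:Mul1,r3:Add3
cycle 10: CDB Add2=84 // r0:Mul2,r1:84,r2:Mul1,r3:Add3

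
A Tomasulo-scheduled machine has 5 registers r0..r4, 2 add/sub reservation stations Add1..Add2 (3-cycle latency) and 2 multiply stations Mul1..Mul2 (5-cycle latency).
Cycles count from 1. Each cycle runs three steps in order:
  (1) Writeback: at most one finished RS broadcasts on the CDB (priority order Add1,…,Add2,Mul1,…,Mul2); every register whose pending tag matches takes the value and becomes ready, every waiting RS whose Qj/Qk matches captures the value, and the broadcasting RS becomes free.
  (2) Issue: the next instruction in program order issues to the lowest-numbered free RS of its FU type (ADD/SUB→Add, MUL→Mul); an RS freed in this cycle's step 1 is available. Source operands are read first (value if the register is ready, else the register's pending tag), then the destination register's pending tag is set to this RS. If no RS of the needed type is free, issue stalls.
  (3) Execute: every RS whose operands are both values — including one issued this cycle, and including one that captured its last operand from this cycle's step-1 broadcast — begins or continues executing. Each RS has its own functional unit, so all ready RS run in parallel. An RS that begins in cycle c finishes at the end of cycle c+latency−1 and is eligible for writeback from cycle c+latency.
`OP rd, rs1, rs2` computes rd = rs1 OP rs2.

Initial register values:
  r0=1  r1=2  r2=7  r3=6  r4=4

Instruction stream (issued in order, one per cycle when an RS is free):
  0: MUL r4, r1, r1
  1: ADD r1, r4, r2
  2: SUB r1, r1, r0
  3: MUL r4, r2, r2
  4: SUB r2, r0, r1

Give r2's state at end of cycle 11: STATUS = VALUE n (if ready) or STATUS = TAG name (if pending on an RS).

STATUS = TAG Add1

c1: issue MUL r4<-Mul1 | r0:1,r1:2,r2:7,r3:6,r4:Mul1
c2: issue ADD r1<-Add1 | r0:1,r1:Add1,r2:7,r3:6,r4:Mul1
c3: issue SUB r1<-Add2 | r0:1,r1:Add2,r2:7,r3:6,r4:Mul1
c4: issue MUL r4<-Mul2 | r0:1,r1:Add2,r2:7,r3:6,r4:Mul2
c5: stall | r0:1,r1:Add2,r2:7,r3:6,r4:Mul2
c6: CDB Mul1=4; stall | r0:1,r1:Add2,r2:7,r3:6,r4:Mul2
c7: stall | r0:1,r1:Add2,r2:7,r3:6,r4:Mul2
c8: stall | r0:1,r1:Add2,r2:7,r3:6,r4:Mul2
c9: CDB Add1=11; issue SUB r2<-Add1 | r0:1,r1:Add2,r2:Add1,r3:6,r4:Mul2
c10: CDB Mul2=49 | r0:1,r1:Add2,r2:Add1,r3:6,r4:49
c11: - | r0:1,r1:Add2,r2:Add1,r3:6,r4:49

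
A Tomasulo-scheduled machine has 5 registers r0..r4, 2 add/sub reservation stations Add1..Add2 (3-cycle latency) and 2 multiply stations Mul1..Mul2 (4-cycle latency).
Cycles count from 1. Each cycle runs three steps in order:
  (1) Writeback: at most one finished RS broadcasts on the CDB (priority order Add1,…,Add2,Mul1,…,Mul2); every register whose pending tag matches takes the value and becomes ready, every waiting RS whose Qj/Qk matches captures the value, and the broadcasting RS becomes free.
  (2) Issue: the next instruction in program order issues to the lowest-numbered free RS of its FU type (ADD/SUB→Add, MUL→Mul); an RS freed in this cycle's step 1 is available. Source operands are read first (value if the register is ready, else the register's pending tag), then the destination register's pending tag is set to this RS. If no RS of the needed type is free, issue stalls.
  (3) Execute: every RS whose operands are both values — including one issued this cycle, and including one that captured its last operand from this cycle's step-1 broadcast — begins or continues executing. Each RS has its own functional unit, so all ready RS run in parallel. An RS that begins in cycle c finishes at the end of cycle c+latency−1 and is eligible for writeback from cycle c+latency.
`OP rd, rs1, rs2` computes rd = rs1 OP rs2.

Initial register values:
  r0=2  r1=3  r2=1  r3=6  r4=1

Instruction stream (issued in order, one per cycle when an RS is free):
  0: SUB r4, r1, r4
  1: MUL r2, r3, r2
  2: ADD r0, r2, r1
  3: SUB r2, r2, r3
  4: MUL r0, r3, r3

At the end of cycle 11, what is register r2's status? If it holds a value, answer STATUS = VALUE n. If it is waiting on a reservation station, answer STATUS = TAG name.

cycle 1: issue SUB r4<-Add1 // r0:2,r1:3,r2:1,r3:6,r4:Add1
cycle 2: issue MUL r2<-Mul1 // r0:2,r1:3,r2:Mul1,r3:6,r4:Add1
cycle 3: issue ADD r0<-Add2 // r0:Add2,r1:3,r2:Mul1,r3:6,r4:Add1
cycle 4: CDB Add1=2; issue SUB r2<-Add1 // r0:Add2,r1:3,r2:Add1,r3:6,r4:2
cycle 5: issue MUL r0<-Mul2 // r0:Mul2,r1:3,r2:Add1,r3:6,r4:2
cycle 6: CDB Mul1=6 // r0:Mul2,r1:3,r2:Add1,r3:6,r4:2
cycle 7: - // r0:Mul2,r1:3,r2:Add1,r3:6,r4:2
cycle 8: - // r0:Mul2,r1:3,r2:Add1,r3:6,r4:2
cycle 9: CDB Add1=0 // r0:Mul2,r1:3,r2:0,r3:6,r4:2
cycle 10: CDB Add2=9 // r0:Mul2,r1:3,r2:0,r3:6,r4:2
cycle 11: CDB Mul2=36 // r0:36,r1:3,r2:0,r3:6,r4:2

STATUS = VALUE 0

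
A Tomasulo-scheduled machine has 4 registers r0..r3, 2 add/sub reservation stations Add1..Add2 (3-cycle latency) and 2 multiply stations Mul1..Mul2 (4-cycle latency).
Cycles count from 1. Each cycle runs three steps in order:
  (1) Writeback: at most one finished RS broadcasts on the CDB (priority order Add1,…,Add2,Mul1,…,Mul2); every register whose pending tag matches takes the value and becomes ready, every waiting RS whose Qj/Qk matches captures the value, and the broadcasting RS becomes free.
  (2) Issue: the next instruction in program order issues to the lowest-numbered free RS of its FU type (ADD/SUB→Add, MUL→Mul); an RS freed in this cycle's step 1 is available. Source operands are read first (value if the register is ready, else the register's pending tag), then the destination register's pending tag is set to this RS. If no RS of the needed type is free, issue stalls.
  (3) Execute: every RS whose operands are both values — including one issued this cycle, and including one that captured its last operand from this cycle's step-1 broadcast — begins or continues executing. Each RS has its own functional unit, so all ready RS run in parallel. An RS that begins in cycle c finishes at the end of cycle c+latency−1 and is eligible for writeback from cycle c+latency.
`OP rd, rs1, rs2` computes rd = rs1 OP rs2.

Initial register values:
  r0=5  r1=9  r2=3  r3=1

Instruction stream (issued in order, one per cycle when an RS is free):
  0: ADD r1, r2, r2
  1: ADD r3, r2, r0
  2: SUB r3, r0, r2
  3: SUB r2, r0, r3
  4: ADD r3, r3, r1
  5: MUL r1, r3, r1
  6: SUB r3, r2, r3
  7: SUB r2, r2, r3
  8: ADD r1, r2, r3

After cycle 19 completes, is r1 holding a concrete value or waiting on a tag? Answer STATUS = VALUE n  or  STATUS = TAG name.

STATUS = TAG Add1

  c1: issue ADD r1<-Add1  regs: r0:5,r1:Add1,r2:3,r3:1
  c2: issue ADD r3<-Add2  regs: r0:5,r1:Add1,r2:3,r3:Add2
  c3: stall  regs: r0:5,r1:Add1,r2:3,r3:Add2
  c4: CDB Add1=6; issue SUB r3<-Add1  regs: r0:5,r1:6,r2:3,r3:Add1
  c5: CDB Add2=8; issue SUB r2<-Add2  regs: r0:5,r1:6,r2:Add2,r3:Add1
  c6: stall  regs: r0:5,r1:6,r2:Add2,r3:Add1
  c7: CDB Add1=2; issue ADD r3<-Add1  regs: r0:5,r1:6,r2:Add2,r3:Add1
  c8: issue MUL r1<-Mul1  regs: r0:5,r1:Mul1,r2:Add2,r3:Add1
  c9: stall  regs: r0:5,r1:Mul1,r2:Add2,r3:Add1
  c10: CDB Add1=8; issue SUB r3<-Add1  regs: r0:5,r1:Mul1,r2:Add2,r3:Add1
  c11: CDB Add2=3; issue SUB r2<-Add2  regs: r0:5,r1:Mul1,r2:Add2,r3:Add1
  c12: stall  regs: r0:5,r1:Mul1,r2:Add2,r3:Add1
  c13: stall  regs: r0:5,r1:Mul1,r2:Add2,r3:Add1
  c14: CDB Add1=-5; issue ADD r1<-Add1  regs: r0:5,r1:Add1,r2:Add2,r3:-5
  c15: CDB Mul1=48  regs: r0:5,r1:Add1,r2:Add2,r3:-5
  c16: -  regs: r0:5,r1:Add1,r2:Add2,r3:-5
  c17: CDB Add2=8  regs: r0:5,r1:Add1,r2:8,r3:-5
  c18: -  regs: r0:5,r1:Add1,r2:8,r3:-5
  c19: -  regs: r0:5,r1:Add1,r2:8,r3:-5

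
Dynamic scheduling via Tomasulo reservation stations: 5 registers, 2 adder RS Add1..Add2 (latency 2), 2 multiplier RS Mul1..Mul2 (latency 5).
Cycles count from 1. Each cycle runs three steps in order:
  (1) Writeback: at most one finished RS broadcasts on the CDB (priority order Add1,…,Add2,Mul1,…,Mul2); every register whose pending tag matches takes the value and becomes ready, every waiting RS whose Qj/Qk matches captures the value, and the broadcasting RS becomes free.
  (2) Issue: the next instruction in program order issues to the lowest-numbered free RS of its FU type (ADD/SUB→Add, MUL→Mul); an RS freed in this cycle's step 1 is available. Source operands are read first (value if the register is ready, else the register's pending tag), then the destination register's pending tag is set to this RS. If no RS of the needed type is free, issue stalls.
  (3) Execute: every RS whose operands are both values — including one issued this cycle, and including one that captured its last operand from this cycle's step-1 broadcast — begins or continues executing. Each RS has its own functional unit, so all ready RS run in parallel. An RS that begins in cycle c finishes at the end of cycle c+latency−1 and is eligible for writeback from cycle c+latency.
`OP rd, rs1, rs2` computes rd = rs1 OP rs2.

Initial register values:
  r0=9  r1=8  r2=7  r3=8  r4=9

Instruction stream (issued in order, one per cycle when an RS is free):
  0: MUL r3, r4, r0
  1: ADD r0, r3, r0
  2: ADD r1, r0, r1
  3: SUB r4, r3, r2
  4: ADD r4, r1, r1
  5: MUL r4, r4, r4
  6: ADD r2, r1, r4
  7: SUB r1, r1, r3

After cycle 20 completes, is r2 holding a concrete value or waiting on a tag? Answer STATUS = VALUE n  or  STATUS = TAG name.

cycle 1: issue MUL r3<-Mul1 // r0:9,r1:8,r2:7,r3:Mul1,r4:9
cycle 2: issue ADD r0<-Add1 // r0:Add1,r1:8,r2:7,r3:Mul1,r4:9
cycle 3: issue ADD r1<-Add2 // r0:Add1,r1:Add2,r2:7,r3:Mul1,r4:9
cycle 4: stall // r0:Add1,r1:Add2,r2:7,r3:Mul1,r4:9
cycle 5: stall // r0:Add1,r1:Add2,r2:7,r3:Mul1,r4:9
cycle 6: CDB Mul1=81; stall // r0:Add1,r1:Add2,r2:7,r3:81,r4:9
cycle 7: stall // r0:Add1,r1:Add2,r2:7,r3:81,r4:9
cycle 8: CDB Add1=90; issue SUB r4<-Add1 // r0:90,r1:Add2,r2:7,r3:81,r4:Add1
cycle 9: stall // r0:90,r1:Add2,r2:7,r3:81,r4:Add1
cycle 10: CDB Add1=74; issue ADD r4<-Add1 // r0:90,r1:Add2,r2:7,r3:81,r4:Add1
cycle 11: CDB Add2=98; issue MUL r4<-Mul1 // r0:90,r1:98,r2:7,r3:81,r4:Mul1
cycle 12: issue ADD r2<-Add2 // r0:90,r1:98,r2:Add2,r3:81,r4:Mul1
cycle 13: CDB Add1=196; issue SUB r1<-Add1 // r0:90,r1:Add1,r2:Add2,r3:81,r4:Mul1
cycle 14: - // r0:90,r1:Add1,r2:Add2,r3:81,r4:Mul1
cycle 15: CDB Add1=17 // r0:90,r1:17,r2:Add2,r3:81,r4:Mul1
cycle 16: - // r0:90,r1:17,r2:Add2,r3:81,r4:Mul1
cycle 17: - // r0:90,r1:17,r2:Add2,r3:81,r4:Mul1
cycle 18: CDB Mul1=38416 // r0:90,r1:17,r2:Add2,r3:81,r4:38416
cycle 19: - // r0:90,r1:17,r2:Add2,r3:81,r4:38416
cycle 20: CDB Add2=38514 // r0:90,r1:17,r2:38514,r3:81,r4:38416

STATUS = VALUE 38514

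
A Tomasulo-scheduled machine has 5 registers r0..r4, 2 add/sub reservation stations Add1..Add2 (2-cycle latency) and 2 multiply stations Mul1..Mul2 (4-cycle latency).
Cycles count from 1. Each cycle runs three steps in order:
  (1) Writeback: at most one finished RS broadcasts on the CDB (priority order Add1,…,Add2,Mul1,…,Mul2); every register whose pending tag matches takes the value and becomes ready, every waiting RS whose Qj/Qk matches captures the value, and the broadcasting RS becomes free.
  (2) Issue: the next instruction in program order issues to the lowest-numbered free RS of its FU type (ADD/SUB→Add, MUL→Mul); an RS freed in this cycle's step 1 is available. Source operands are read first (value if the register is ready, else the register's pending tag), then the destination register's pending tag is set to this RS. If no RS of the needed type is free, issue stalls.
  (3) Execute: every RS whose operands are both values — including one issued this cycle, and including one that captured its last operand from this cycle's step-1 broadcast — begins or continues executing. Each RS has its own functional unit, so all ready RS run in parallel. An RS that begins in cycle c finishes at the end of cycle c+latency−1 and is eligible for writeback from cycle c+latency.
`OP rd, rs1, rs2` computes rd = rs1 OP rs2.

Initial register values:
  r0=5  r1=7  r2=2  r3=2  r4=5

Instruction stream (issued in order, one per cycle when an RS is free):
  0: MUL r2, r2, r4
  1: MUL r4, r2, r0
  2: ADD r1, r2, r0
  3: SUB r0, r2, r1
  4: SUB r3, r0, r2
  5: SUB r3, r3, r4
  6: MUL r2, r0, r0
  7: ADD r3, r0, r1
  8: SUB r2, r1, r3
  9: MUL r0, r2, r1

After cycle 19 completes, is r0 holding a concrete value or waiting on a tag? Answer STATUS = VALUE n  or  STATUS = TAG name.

STATUS = VALUE 75

cycle 1: issue MUL r2<-Mul1 // r0:5,r1:7,r2:Mul1,r3:2,r4:5
cycle 2: issue MUL r4<-Mul2 // r0:5,r1:7,r2:Mul1,r3:2,r4:Mul2
cycle 3: issue ADD r1<-Add1 // r0:5,r1:Add1,r2:Mul1,r3:2,r4:Mul2
cycle 4: issue SUB r0<-Add2 // r0:Add2,r1:Add1,r2:Mul1,r3:2,r4:Mul2
cycle 5: CDB Mul1=10; stall // r0:Add2,r1:Add1,r2:10,r3:2,r4:Mul2
cycle 6: stall // r0:Add2,r1:Add1,r2:10,r3:2,r4:Mul2
cycle 7: CDB Add1=15; issue SUB r3<-Add1 // r0:Add2,r1:15,r2:10,r3:Add1,r4:Mul2
cycle 8: stall // r0:Add2,r1:15,r2:10,r3:Add1,r4:Mul2
cycle 9: CDB Add2=-5; issue SUB r3<-Add2 // r0:-5,r1:15,r2:10,r3:Add2,r4:Mul2
cycle 10: CDB Mul2=50; issue MUL r2<-Mul1 // r0:-5,r1:15,r2:Mul1,r3:Add2,r4:50
cycle 11: CDB Add1=-15; issue ADD r3<-Add1 // r0:-5,r1:15,r2:Mul1,r3:Add1,r4:50
cycle 12: stall // r0:-5,r1:15,r2:Mul1,r3:Add1,r4:50
cycle 13: CDB Add1=10; issue SUB r2<-Add1 // r0:-5,r1:15,r2:Add1,r3:10,r4:50
cycle 14: CDB Add2=-65; issue MUL r0<-Mul2 // r0:Mul2,r1:15,r2:Add1,r3:10,r4:50
cycle 15: CDB Add1=5 // r0:Mul2,r1:15,r2:5,r3:10,r4:50
cycle 16: CDB Mul1=25 // r0:Mul2,r1:15,r2:5,r3:10,r4:50
cycle 17: - // r0:Mul2,r1:15,r2:5,r3:10,r4:50
cycle 18: - // r0:Mul2,r1:15,r2:5,r3:10,r4:50
cycle 19: CDB Mul2=75 // r0:75,r1:15,r2:5,r3:10,r4:50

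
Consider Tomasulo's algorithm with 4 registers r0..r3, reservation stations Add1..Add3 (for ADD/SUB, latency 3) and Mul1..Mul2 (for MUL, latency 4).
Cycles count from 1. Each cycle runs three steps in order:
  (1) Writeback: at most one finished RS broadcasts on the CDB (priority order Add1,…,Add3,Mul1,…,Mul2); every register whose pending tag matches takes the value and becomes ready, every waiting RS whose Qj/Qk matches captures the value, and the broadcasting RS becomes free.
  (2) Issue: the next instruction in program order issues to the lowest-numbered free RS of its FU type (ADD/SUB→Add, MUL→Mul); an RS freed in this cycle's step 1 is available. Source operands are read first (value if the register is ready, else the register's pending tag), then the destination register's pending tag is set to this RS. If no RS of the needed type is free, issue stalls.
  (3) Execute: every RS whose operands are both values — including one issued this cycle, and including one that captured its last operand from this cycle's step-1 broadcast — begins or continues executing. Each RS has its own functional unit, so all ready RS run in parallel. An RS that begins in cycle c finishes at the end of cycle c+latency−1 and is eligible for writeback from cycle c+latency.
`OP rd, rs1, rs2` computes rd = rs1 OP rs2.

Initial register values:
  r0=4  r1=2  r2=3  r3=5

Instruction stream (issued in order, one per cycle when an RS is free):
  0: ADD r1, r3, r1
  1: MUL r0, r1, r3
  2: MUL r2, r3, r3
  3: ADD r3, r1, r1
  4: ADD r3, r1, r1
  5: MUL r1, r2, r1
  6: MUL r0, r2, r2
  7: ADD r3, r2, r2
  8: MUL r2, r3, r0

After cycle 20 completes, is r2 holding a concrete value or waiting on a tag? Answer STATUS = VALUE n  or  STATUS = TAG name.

STATUS = VALUE 31250

c1: issue ADD r1<-Add1 | r0:4,r1:Add1,r2:3,r3:5
c2: issue MUL r0<-Mul1 | r0:Mul1,r1:Add1,r2:3,r3:5
c3: issue MUL r2<-Mul2 | r0:Mul1,r1:Add1,r2:Mul2,r3:5
c4: CDB Add1=7; issue ADD r3<-Add1 | r0:Mul1,r1:7,r2:Mul2,r3:Add1
c5: issue ADD r3<-Add2 | r0:Mul1,r1:7,r2:Mul2,r3:Add2
c6: stall | r0:Mul1,r1:7,r2:Mul2,r3:Add2
c7: CDB Add1=14; stall | r0:Mul1,r1:7,r2:Mul2,r3:Add2
c8: CDB Add2=14; stall | r0:Mul1,r1:7,r2:Mul2,r3:14
c9: CDB Mul1=35; issue MUL r1<-Mul1 | r0:35,r1:Mul1,r2:Mul2,r3:14
c10: CDB Mul2=25; issue MUL r0<-Mul2 | r0:Mul2,r1:Mul1,r2:25,r3:14
c11: issue ADD r3<-Add1 | r0:Mul2,r1:Mul1,r2:25,r3:Add1
c12: stall | r0:Mul2,r1:Mul1,r2:25,r3:Add1
c13: stall | r0:Mul2,r1:Mul1,r2:25,r3:Add1
c14: CDB Add1=50; stall | r0:Mul2,r1:Mul1,r2:25,r3:50
c15: CDB Mul1=175; issue MUL r2<-Mul1 | r0:Mul2,r1:175,r2:Mul1,r3:50
c16: CDB Mul2=625 | r0:625,r1:175,r2:Mul1,r3:50
c17: - | r0:625,r1:175,r2:Mul1,r3:50
c18: - | r0:625,r1:175,r2:Mul1,r3:50
c19: - | r0:625,r1:175,r2:Mul1,r3:50
c20: CDB Mul1=31250 | r0:625,r1:175,r2:31250,r3:50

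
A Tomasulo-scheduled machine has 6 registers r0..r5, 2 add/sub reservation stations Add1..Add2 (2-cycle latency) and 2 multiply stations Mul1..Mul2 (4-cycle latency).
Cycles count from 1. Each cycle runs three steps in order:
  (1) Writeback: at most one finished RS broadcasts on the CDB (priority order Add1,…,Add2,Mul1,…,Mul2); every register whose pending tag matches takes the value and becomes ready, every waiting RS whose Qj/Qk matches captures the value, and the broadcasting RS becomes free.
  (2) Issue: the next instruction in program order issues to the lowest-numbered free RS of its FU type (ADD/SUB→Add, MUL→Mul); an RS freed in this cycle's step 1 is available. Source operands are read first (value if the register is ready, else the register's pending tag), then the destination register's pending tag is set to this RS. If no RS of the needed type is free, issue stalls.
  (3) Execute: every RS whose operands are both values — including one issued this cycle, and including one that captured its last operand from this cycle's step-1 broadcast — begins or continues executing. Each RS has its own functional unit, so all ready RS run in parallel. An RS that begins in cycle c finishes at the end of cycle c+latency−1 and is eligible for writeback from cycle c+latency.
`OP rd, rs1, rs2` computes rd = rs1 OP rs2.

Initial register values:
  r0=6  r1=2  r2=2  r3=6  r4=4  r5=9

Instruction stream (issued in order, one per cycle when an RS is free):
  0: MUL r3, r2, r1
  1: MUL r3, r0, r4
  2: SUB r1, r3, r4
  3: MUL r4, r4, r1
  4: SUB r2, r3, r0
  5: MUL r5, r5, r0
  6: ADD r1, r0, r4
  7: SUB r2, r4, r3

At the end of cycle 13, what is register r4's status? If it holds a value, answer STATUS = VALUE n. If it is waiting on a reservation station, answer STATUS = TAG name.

STATUS = VALUE 80

c1: issue MUL r3<-Mul1 | r0:6,r1:2,r2:2,r3:Mul1,r4:4,r5:9
c2: issue MUL r3<-Mul2 | r0:6,r1:2,r2:2,r3:Mul2,r4:4,r5:9
c3: issue SUB r1<-Add1 | r0:6,r1:Add1,r2:2,r3:Mul2,r4:4,r5:9
c4: stall | r0:6,r1:Add1,r2:2,r3:Mul2,r4:4,r5:9
c5: CDB Mul1=4; issue MUL r4<-Mul1 | r0:6,r1:Add1,r2:2,r3:Mul2,r4:Mul1,r5:9
c6: CDB Mul2=24; issue SUB r2<-Add2 | r0:6,r1:Add1,r2:Add2,r3:24,r4:Mul1,r5:9
c7: issue MUL r5<-Mul2 | r0:6,r1:Add1,r2:Add2,r3:24,r4:Mul1,r5:Mul2
c8: CDB Add1=20; issue ADD r1<-Add1 | r0:6,r1:Add1,r2:Add2,r3:24,r4:Mul1,r5:Mul2
c9: CDB Add2=18; issue SUB r2<-Add2 | r0:6,r1:Add1,r2:Add2,r3:24,r4:Mul1,r5:Mul2
c10: - | r0:6,r1:Add1,r2:Add2,r3:24,r4:Mul1,r5:Mul2
c11: CDB Mul2=54 | r0:6,r1:Add1,r2:Add2,r3:24,r4:Mul1,r5:54
c12: CDB Mul1=80 | r0:6,r1:Add1,r2:Add2,r3:24,r4:80,r5:54
c13: - | r0:6,r1:Add1,r2:Add2,r3:24,r4:80,r5:54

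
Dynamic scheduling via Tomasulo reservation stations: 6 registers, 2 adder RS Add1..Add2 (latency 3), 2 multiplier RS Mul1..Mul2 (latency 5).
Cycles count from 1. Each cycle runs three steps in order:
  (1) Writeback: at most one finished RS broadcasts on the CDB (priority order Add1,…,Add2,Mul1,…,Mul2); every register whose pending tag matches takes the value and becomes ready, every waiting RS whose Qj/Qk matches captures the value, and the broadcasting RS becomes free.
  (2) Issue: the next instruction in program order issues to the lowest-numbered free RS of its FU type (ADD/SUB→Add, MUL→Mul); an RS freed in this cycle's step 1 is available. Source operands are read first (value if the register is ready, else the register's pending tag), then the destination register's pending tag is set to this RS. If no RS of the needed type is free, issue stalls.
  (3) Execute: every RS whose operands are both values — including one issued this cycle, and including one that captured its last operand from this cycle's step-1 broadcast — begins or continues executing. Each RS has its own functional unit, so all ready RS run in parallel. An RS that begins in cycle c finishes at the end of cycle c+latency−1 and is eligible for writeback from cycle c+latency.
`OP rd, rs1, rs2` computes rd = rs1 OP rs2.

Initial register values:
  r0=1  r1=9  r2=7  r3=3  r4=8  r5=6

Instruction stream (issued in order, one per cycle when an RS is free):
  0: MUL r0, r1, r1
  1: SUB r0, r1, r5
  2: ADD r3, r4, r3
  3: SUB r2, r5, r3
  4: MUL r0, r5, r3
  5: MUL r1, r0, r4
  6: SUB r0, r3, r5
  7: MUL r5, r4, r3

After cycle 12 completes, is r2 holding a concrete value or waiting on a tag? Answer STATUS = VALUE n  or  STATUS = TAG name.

cycle 1: issue MUL r0<-Mul1 // r0:Mul1,r1:9,r2:7,r3:3,r4:8,r5:6
cycle 2: issue SUB r0<-Add1 // r0:Add1,r1:9,r2:7,r3:3,r4:8,r5:6
cycle 3: issue ADD r3<-Add2 // r0:Add1,r1:9,r2:7,r3:Add2,r4:8,r5:6
cycle 4: stall // r0:Add1,r1:9,r2:7,r3:Add2,r4:8,r5:6
cycle 5: CDB Add1=3; issue SUB r2<-Add1 // r0:3,r1:9,r2:Add1,r3:Add2,r4:8,r5:6
cycle 6: CDB Add2=11; issue MUL r0<-Mul2 // r0:Mul2,r1:9,r2:Add1,r3:11,r4:8,r5:6
cycle 7: CDB Mul1=81; issue MUL r1<-Mul1 // r0:Mul2,r1:Mul1,r2:Add1,r3:11,r4:8,r5:6
cycle 8: issue SUB r0<-Add2 // r0:Add2,r1:Mul1,r2:Add1,r3:11,r4:8,r5:6
cycle 9: CDB Add1=-5; stall // r0:Add2,r1:Mul1,r2:-5,r3:11,r4:8,r5:6
cycle 10: stall // r0:Add2,r1:Mul1,r2:-5,r3:11,r4:8,r5:6
cycle 11: CDB Add2=5; stall // r0:5,r1:Mul1,r2:-5,r3:11,r4:8,r5:6
cycle 12: CDB Mul2=66; issue MUL r5<-Mul2 // r0:5,r1:Mul1,r2:-5,r3:11,r4:8,r5:Mul2

STATUS = VALUE -5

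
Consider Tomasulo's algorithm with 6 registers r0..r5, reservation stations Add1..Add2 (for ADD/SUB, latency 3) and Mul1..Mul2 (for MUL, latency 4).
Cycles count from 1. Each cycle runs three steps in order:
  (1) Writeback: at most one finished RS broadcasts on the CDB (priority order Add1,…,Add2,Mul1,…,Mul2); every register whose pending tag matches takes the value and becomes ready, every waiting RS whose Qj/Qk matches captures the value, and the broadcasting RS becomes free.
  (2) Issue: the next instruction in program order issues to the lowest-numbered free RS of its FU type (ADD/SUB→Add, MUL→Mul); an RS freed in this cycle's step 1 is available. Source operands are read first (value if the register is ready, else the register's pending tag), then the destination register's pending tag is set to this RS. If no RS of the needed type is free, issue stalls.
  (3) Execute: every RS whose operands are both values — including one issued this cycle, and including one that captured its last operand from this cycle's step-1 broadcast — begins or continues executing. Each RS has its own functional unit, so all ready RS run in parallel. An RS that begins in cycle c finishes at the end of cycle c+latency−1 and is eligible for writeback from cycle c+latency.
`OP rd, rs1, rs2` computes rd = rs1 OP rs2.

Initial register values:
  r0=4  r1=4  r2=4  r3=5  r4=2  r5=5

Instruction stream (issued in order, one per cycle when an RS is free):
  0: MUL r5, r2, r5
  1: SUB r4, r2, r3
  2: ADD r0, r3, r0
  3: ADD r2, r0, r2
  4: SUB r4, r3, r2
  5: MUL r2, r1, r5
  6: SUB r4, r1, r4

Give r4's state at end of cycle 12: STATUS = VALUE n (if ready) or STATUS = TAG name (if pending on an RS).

STATUS = TAG Add1

c1: issue MUL r5<-Mul1 | r0:4,r1:4,r2:4,r3:5,r4:2,r5:Mul1
c2: issue SUB r4<-Add1 | r0:4,r1:4,r2:4,r3:5,r4:Add1,r5:Mul1
c3: issue ADD r0<-Add2 | r0:Add2,r1:4,r2:4,r3:5,r4:Add1,r5:Mul1
c4: stall | r0:Add2,r1:4,r2:4,r3:5,r4:Add1,r5:Mul1
c5: CDB Add1=-1; issue ADD r2<-Add1 | r0:Add2,r1:4,r2:Add1,r3:5,r4:-1,r5:Mul1
c6: CDB Add2=9; issue SUB r4<-Add2 | r0:9,r1:4,r2:Add1,r3:5,r4:Add2,r5:Mul1
c7: CDB Mul1=20; issue MUL r2<-Mul1 | r0:9,r1:4,r2:Mul1,r3:5,r4:Add2,r5:20
c8: stall | r0:9,r1:4,r2:Mul1,r3:5,r4:Add2,r5:20
c9: CDB Add1=13; issue SUB r4<-Add1 | r0:9,r1:4,r2:Mul1,r3:5,r4:Add1,r5:20
c10: - | r0:9,r1:4,r2:Mul1,r3:5,r4:Add1,r5:20
c11: CDB Mul1=80 | r0:9,r1:4,r2:80,r3:5,r4:Add1,r5:20
c12: CDB Add2=-8 | r0:9,r1:4,r2:80,r3:5,r4:Add1,r5:20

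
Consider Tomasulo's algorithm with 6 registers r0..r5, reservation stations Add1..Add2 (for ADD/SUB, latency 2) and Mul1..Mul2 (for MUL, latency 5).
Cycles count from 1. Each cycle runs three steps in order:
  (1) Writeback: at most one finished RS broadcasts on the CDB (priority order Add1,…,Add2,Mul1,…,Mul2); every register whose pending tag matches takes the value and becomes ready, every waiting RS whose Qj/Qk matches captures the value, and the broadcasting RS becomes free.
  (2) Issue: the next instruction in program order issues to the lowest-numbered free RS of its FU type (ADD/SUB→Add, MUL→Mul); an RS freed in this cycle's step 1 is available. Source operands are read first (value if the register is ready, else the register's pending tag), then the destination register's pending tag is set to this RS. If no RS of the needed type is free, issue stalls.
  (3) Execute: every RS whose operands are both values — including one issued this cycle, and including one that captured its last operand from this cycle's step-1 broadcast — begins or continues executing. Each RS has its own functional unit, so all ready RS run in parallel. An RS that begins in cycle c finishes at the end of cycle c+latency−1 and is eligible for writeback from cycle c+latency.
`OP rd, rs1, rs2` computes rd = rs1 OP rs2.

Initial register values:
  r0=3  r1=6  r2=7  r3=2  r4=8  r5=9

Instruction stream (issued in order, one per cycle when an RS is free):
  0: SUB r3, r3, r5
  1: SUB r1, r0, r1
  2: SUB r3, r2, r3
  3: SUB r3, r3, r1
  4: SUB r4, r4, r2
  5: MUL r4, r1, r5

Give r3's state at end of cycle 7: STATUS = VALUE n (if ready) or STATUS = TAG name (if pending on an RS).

cycle 1: issue SUB r3<-Add1 // r0:3,r1:6,r2:7,r3:Add1,r4:8,r5:9
cycle 2: issue SUB r1<-Add2 // r0:3,r1:Add2,r2:7,r3:Add1,r4:8,r5:9
cycle 3: CDB Add1=-7; issue SUB r3<-Add1 // r0:3,r1:Add2,r2:7,r3:Add1,r4:8,r5:9
cycle 4: CDB Add2=-3; issue SUB r3<-Add2 // r0:3,r1:-3,r2:7,r3:Add2,r4:8,r5:9
cycle 5: CDB Add1=14; issue SUB r4<-Add1 // r0:3,r1:-3,r2:7,r3:Add2,r4:Add1,r5:9
cycle 6: issue MUL r4<-Mul1 // r0:3,r1:-3,r2:7,r3:Add2,r4:Mul1,r5:9
cycle 7: CDB Add1=1 // r0:3,r1:-3,r2:7,r3:Add2,r4:Mul1,r5:9

STATUS = TAG Add2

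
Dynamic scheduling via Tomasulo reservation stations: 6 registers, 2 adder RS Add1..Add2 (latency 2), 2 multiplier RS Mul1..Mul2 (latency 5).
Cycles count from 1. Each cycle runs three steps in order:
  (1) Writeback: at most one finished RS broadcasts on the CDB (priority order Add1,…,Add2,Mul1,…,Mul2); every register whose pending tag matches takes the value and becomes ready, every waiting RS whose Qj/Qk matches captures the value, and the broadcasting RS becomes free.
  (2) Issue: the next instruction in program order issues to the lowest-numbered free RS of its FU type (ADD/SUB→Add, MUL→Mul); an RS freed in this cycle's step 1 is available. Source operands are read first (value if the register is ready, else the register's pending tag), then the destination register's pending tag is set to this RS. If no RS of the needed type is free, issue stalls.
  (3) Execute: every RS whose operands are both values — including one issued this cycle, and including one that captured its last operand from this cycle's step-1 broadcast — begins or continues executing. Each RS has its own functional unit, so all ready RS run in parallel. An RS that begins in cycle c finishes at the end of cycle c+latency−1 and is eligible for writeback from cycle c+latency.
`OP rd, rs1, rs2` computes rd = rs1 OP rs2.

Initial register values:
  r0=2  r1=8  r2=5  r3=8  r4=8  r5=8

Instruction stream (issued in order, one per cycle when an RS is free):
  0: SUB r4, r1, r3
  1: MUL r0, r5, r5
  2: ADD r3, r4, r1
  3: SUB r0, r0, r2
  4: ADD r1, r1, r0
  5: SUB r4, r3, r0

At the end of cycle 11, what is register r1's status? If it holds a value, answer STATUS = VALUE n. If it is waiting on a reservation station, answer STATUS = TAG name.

cycle 1: issue SUB r4<-Add1 // r0:2,r1:8,r2:5,r3:8,r4:Add1,r5:8
cycle 2: issue MUL r0<-Mul1 // r0:Mul1,r1:8,r2:5,r3:8,r4:Add1,r5:8
cycle 3: CDB Add1=0; issue ADD r3<-Add1 // r0:Mul1,r1:8,r2:5,r3:Add1,r4:0,r5:8
cycle 4: issue SUB r0<-Add2 // r0:Add2,r1:8,r2:5,r3:Add1,r4:0,r5:8
cycle 5: CDB Add1=8; issue ADD r1<-Add1 // r0:Add2,r1:Add1,r2:5,r3:8,r4:0,r5:8
cycle 6: stall // r0:Add2,r1:Add1,r2:5,r3:8,r4:0,r5:8
cycle 7: CDB Mul1=64; stall // r0:Add2,r1:Add1,r2:5,r3:8,r4:0,r5:8
cycle 8: stall // r0:Add2,r1:Add1,r2:5,r3:8,r4:0,r5:8
cycle 9: CDB Add2=59; issue SUB r4<-Add2 // r0:59,r1:Add1,r2:5,r3:8,r4:Add2,r5:8
cycle 10: - // r0:59,r1:Add1,r2:5,r3:8,r4:Add2,r5:8
cycle 11: CDB Add1=67 // r0:59,r1:67,r2:5,r3:8,r4:Add2,r5:8

STATUS = VALUE 67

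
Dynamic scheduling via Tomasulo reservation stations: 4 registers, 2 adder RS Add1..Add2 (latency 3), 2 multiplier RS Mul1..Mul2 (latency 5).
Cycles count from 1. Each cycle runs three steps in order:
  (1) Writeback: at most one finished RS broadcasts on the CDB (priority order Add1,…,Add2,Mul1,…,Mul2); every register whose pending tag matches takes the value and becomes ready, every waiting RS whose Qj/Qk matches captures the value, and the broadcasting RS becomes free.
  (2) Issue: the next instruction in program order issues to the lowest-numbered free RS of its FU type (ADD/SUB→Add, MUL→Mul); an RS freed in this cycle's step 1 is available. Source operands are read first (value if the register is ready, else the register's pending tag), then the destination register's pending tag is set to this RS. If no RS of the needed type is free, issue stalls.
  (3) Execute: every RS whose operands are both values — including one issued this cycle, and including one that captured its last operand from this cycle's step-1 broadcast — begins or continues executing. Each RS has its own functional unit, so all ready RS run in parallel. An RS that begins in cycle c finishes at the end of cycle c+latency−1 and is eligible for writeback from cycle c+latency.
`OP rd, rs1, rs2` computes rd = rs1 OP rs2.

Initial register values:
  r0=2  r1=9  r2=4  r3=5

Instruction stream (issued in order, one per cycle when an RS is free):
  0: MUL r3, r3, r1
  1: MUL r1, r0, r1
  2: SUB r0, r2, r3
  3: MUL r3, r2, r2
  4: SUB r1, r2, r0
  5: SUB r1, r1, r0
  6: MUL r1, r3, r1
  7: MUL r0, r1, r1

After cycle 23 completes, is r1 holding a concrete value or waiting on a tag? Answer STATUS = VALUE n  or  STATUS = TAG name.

STATUS = VALUE 1376

  c1: issue MUL r3<-Mul1  regs: r0:2,r1:9,r2:4,r3:Mul1
  c2: issue MUL r1<-Mul2  regs: r0:2,r1:Mul2,r2:4,r3:Mul1
  c3: issue SUB r0<-Add1  regs: r0:Add1,r1:Mul2,r2:4,r3:Mul1
  c4: stall  regs: r0:Add1,r1:Mul2,r2:4,r3:Mul1
  c5: stall  regs: r0:Add1,r1:Mul2,r2:4,r3:Mul1
  c6: CDB Mul1=45; issue MUL r3<-Mul1  regs: r0:Add1,r1:Mul2,r2:4,r3:Mul1
  c7: CDB Mul2=18; issue SUB r1<-Add2  regs: r0:Add1,r1:Add2,r2:4,r3:Mul1
  c8: stall  regs: r0:Add1,r1:Add2,r2:4,r3:Mul1
  c9: CDB Add1=-41; issue SUB r1<-Add1  regs: r0:-41,r1:Add1,r2:4,r3:Mul1
  c10: issue MUL r1<-Mul2  regs: r0:-41,r1:Mul2,r2:4,r3:Mul1
  c11: CDB Mul1=16; issue MUL r0<-Mul1  regs: r0:Mul1,r1:Mul2,r2:4,r3:16
  c12: CDB Add2=45  regs: r0:Mul1,r1:Mul2,r2:4,r3:16
  c13: -  regs: r0:Mul1,r1:Mul2,r2:4,r3:16
  c14: -  regs: r0:Mul1,r1:Mul2,r2:4,r3:16
  c15: CDB Add1=86  regs: r0:Mul1,r1:Mul2,r2:4,r3:16
  c16: -  regs: r0:Mul1,r1:Mul2,r2:4,r3:16
  c17: -  regs: r0:Mul1,r1:Mul2,r2:4,r3:16
  c18: -  regs: r0:Mul1,r1:Mul2,r2:4,r3:16
  c19: -  regs: r0:Mul1,r1:Mul2,r2:4,r3:16
  c20: CDB Mul2=1376  regs: r0:Mul1,r1:1376,r2:4,r3:16
  c21: -  regs: r0:Mul1,r1:1376,r2:4,r3:16
  c22: -  regs: r0:Mul1,r1:1376,r2:4,r3:16
  c23: -  regs: r0:Mul1,r1:1376,r2:4,r3:16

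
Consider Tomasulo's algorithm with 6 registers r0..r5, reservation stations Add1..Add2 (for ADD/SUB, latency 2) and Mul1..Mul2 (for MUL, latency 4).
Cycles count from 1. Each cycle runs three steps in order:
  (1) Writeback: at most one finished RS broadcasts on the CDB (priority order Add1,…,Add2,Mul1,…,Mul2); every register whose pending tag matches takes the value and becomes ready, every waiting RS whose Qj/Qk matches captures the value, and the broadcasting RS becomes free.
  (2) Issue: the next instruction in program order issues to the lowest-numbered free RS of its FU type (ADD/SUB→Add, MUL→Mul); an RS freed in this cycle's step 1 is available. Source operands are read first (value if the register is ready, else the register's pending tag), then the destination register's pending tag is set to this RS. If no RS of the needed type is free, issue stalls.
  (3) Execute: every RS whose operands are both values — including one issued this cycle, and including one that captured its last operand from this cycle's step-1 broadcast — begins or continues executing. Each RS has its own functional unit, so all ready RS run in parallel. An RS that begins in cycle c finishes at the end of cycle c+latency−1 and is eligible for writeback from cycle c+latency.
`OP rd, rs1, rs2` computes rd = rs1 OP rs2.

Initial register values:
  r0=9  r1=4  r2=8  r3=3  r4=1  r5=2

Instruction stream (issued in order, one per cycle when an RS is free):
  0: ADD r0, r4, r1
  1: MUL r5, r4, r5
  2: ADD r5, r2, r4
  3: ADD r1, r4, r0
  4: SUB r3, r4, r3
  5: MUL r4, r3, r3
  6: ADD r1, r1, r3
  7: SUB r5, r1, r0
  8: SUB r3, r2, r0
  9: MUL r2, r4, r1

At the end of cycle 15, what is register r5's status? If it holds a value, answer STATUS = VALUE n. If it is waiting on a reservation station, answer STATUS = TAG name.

  c1: issue ADD r0<-Add1  regs: r0:Add1,r1:4,r2:8,r3:3,r4:1,r5:2
  c2: issue MUL r5<-Mul1  regs: r0:Add1,r1:4,r2:8,r3:3,r4:1,r5:Mul1
  c3: CDB Add1=5; issue ADD r5<-Add1  regs: r0:5,r1:4,r2:8,r3:3,r4:1,r5:Add1
  c4: issue ADD r1<-Add2  regs: r0:5,r1:Add2,r2:8,r3:3,r4:1,r5:Add1
  c5: CDB Add1=9; issue SUB r3<-Add1  regs: r0:5,r1:Add2,r2:8,r3:Add1,r4:1,r5:9
  c6: CDB Add2=6; issue MUL r4<-Mul2  regs: r0:5,r1:6,r2:8,r3:Add1,r4:Mul2,r5:9
  c7: CDB Add1=-2; issue ADD r1<-Add1  regs: r0:5,r1:Add1,r2:8,r3:-2,r4:Mul2,r5:9
  c8: CDB Mul1=2; issue SUB r5<-Add2  regs: r0:5,r1:Add1,r2:8,r3:-2,r4:Mul2,r5:Add2
  c9: CDB Add1=4; issue SUB r3<-Add1  regs: r0:5,r1:4,r2:8,r3:Add1,r4:Mul2,r5:Add2
  c10: issue MUL r2<-Mul1  regs: r0:5,r1:4,r2:Mul1,r3:Add1,r4:Mul2,r5:Add2
  c11: CDB Add1=3  regs: r0:5,r1:4,r2:Mul1,r3:3,r4:Mul2,r5:Add2
  c12: CDB Add2=-1  regs: r0:5,r1:4,r2:Mul1,r3:3,r4:Mul2,r5:-1
  c13: CDB Mul2=4  regs: r0:5,r1:4,r2:Mul1,r3:3,r4:4,r5:-1
  c14: -  regs: r0:5,r1:4,r2:Mul1,r3:3,r4:4,r5:-1
  c15: -  regs: r0:5,r1:4,r2:Mul1,r3:3,r4:4,r5:-1

STATUS = VALUE -1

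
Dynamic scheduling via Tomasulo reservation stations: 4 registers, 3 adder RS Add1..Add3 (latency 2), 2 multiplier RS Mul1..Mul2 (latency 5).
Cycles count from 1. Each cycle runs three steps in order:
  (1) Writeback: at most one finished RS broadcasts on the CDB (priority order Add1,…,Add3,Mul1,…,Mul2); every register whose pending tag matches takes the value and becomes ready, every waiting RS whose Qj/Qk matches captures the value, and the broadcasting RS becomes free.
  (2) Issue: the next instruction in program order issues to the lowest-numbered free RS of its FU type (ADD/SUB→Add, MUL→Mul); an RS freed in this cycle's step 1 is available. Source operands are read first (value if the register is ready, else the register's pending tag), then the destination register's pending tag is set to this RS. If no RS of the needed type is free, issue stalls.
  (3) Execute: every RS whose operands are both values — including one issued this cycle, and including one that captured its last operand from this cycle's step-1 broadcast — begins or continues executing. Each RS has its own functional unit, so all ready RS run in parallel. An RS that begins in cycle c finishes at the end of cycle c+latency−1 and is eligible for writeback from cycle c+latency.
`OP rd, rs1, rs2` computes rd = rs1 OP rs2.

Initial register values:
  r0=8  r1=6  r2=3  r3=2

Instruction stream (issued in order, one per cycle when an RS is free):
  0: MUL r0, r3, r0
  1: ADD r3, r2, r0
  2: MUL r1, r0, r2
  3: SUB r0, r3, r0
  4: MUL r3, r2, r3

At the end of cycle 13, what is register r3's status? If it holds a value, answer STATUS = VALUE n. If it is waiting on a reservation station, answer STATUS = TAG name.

STATUS = VALUE 57

  c1: issue MUL r0<-Mul1  regs: r0:Mul1,r1:6,r2:3,r3:2
  c2: issue ADD r3<-Add1  regs: r0:Mul1,r1:6,r2:3,r3:Add1
  c3: issue MUL r1<-Mul2  regs: r0:Mul1,r1:Mul2,r2:3,r3:Add1
  c4: issue SUB r0<-Add2  regs: r0:Add2,r1:Mul2,r2:3,r3:Add1
  c5: stall  regs: r0:Add2,r1:Mul2,r2:3,r3:Add1
  c6: CDB Mul1=16; issue MUL r3<-Mul1  regs: r0:Add2,r1:Mul2,r2:3,r3:Mul1
  c7: -  regs: r0:Add2,r1:Mul2,r2:3,r3:Mul1
  c8: CDB Add1=19  regs: r0:Add2,r1:Mul2,r2:3,r3:Mul1
  c9: -  regs: r0:Add2,r1:Mul2,r2:3,r3:Mul1
  c10: CDB Add2=3  regs: r0:3,r1:Mul2,r2:3,r3:Mul1
  c11: CDB Mul2=48  regs: r0:3,r1:48,r2:3,r3:Mul1
  c12: -  regs: r0:3,r1:48,r2:3,r3:Mul1
  c13: CDB Mul1=57  regs: r0:3,r1:48,r2:3,r3:57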